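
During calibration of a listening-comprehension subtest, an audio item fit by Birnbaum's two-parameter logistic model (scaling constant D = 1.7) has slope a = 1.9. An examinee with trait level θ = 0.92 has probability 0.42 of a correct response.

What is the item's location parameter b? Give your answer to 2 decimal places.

1.02

P(θ) = 1 / (1 + exp(−D·a(θ − b)))
logit(0.42) = ln(0.42/0.58) = -0.3228
b = θ − logit/(1.7·a) = 0.92 − (-0.3228)/3.2300 = 1.0199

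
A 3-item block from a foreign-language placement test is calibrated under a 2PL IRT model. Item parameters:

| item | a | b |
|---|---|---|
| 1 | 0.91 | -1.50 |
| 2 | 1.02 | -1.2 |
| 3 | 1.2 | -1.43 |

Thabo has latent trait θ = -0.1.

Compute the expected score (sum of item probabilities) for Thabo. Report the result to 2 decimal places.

2.37

P(θ) = 1 / (1 + exp(−a(θ − b)))
P_1 = 1/(1+e^{-1.2740}) = 0.7814
P_2 = 1/(1+e^{-1.1220}) = 0.7544
P_3 = 1/(1+e^{-1.5960}) = 0.8315
E[score] = 0.7814 + 0.7544 + 0.8315 = 2.3672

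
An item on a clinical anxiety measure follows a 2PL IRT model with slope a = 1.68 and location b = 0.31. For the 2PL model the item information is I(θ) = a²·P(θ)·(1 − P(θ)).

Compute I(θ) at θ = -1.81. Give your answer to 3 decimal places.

P = 1/(1+e^{3.5616}) = 0.0276
P(1−P) = 0.0276 × 0.9724 = 0.0268
I = a² × P(1−P) = 1.68² × 0.0268 = 0.07577

0.076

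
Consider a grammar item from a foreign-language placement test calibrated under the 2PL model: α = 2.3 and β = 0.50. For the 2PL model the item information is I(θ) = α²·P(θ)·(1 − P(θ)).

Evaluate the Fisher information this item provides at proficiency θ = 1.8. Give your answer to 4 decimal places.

0.2412

P = 1/(1+e^{-2.9900}) = 0.9521
P(1−P) = 0.9521 × 0.0479 = 0.0456
I = α² × P(1−P) = 2.3² × 0.0456 = 0.24116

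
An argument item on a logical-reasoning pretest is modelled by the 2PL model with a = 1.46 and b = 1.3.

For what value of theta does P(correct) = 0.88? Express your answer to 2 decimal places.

P(theta) = 1 / (1 + exp(−a(theta − b)))
logit = ln(0.8800/0.1200) = 1.9924
theta = b + logit/(a) = 1.3 + 1.9924/1.4600 = 2.6647

2.66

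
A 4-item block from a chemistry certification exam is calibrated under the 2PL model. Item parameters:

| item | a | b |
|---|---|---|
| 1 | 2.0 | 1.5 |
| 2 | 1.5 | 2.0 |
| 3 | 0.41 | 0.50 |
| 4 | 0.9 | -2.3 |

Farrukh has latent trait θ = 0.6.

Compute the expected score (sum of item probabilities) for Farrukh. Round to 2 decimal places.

1.69

P(θ) = 1 / (1 + exp(−a(θ − b)))
P_1 = 1/(1+e^{1.8000}) = 0.1419
P_2 = 1/(1+e^{2.1000}) = 0.1091
P_3 = 1/(1+e^{-0.0410}) = 0.5102
P_4 = 1/(1+e^{-2.6100}) = 0.9315
E[score] = 0.1419 + 0.1091 + 0.5102 + 0.9315 = 1.6927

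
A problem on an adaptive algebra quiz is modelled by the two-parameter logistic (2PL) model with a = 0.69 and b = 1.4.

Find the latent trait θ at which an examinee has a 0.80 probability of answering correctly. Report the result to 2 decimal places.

P(θ) = 1 / (1 + exp(−a(θ − b)))
logit = ln(0.8000/0.2000) = 1.3863
θ = b + logit/(a) = 1.4 + 1.3863/0.6900 = 3.4091

3.41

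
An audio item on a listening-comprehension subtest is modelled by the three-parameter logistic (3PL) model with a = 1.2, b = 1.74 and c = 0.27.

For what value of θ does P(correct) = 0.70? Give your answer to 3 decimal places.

2.040

P(θ) = c + (1 − c) · 1 / (1 + exp(−a(θ − b)))
Remove guessing floor: (0.70 − 0.27)/(1 − 0.27) = 0.5890
logit = ln(0.5890/0.4110) = 0.3600
θ = b + logit/(a) = 1.74 + 0.3600/1.2000 = 2.0400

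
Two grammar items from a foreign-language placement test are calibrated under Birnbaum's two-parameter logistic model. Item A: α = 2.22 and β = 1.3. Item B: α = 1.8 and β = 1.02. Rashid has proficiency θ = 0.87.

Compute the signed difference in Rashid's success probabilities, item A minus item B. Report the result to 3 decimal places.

-0.155

P(θ) = 1 / (1 + exp(−α(θ − β)))
P_A = 0.2780
P_B = 0.4329
P_A − P_B = -0.1549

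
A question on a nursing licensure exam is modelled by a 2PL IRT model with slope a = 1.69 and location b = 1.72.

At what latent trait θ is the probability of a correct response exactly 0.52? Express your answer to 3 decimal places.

P(θ) = 1 / (1 + exp(−a(θ − b)))
logit = ln(0.5200/0.4800) = 0.0800
θ = b + logit/(a) = 1.72 + 0.0800/1.6900 = 1.7674

1.767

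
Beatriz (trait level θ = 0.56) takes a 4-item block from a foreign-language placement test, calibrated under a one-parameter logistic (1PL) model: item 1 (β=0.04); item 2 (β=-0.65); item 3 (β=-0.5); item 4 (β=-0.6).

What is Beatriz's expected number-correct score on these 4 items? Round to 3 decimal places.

2.901

P(θ) = 1 / (1 + exp(−(θ − β)))
P_1 = 1/(1+e^{-0.5200}) = 0.6271
P_2 = 1/(1+e^{-1.2100}) = 0.7703
P_3 = 1/(1+e^{-1.0600}) = 0.7427
P_4 = 1/(1+e^{-1.1600}) = 0.7613
E[score] = 0.6271 + 0.7703 + 0.7427 + 0.7613 = 2.9015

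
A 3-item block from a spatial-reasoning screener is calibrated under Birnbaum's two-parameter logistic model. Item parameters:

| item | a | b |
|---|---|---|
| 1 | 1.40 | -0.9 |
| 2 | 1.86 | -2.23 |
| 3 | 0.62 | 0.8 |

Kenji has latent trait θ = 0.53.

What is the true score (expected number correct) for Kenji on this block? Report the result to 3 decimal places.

2.333

P(θ) = 1 / (1 + exp(−a(θ − b)))
P_1 = 1/(1+e^{-2.0020}) = 0.8810
P_2 = 1/(1+e^{-5.1336}) = 0.9941
P_3 = 1/(1+e^{0.1674}) = 0.4582
E[score] = 0.8810 + 0.9941 + 0.4582 = 2.3334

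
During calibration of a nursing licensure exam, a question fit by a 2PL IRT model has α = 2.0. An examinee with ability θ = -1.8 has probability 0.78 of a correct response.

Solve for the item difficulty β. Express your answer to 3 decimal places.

-2.433

P(θ) = 1 / (1 + exp(−α(θ − β)))
logit(0.78) = ln(0.78/0.22) = 1.2657
β = θ − logit/(α) = -1.8 − 1.2657/2.0000 = -2.4328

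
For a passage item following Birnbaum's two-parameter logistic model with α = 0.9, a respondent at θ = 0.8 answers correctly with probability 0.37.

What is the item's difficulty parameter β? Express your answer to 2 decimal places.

P(θ) = 1 / (1 + exp(−α(θ − β)))
logit(0.37) = ln(0.37/0.63) = -0.5322
β = θ − logit/(α) = 0.8 − (-0.5322)/0.9000 = 1.3914

1.39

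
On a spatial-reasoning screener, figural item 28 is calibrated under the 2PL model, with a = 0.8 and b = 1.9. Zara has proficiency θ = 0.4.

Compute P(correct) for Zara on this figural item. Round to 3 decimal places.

P(θ) = 1 / (1 + exp(−a(θ − b)))
Exponent: 0.8 × (0.4 − 1.9) = -1.2000
1/(1 + e^{1.2000}) = 0.2315

0.231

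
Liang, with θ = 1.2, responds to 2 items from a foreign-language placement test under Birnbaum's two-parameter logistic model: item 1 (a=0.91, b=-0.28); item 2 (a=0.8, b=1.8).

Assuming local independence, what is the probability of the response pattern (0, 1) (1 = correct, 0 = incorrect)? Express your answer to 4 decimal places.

P(θ) = 1 / (1 + exp(−a(θ − b)))
P_1 = 1/(1+e^{-1.3468}) = 0.7936
P_2 = 1/(1+e^{0.4800}) = 0.3823
L = (1−P_1) × P_2 = 0.2064 × 0.3823 = 0.07889

0.0789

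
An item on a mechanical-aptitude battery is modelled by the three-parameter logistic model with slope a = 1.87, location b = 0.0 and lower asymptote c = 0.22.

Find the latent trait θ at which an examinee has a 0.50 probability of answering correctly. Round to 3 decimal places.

-0.310

P(θ) = c + (1 − c) · 1 / (1 + exp(−a(θ − b)))
Remove guessing floor: (0.50 − 0.22)/(1 − 0.22) = 0.3590
logit = ln(0.3590/0.6410) = -0.5798
θ = b + logit/(a) = 0.0 + (-0.5798)/1.8700 = -0.3101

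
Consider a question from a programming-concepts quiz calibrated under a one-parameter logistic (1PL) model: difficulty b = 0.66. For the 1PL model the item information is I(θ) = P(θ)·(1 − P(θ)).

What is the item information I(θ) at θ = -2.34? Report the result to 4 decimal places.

P = 1/(1+e^{3.0000}) = 0.0474
P(1−P) = 0.0474 × 0.9526 = 0.0452
I = P(1−P) = 0.04518

0.0452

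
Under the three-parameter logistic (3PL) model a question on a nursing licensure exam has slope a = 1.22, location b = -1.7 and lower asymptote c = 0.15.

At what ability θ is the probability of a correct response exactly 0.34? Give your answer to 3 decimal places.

P(θ) = c + (1 − c) · 1 / (1 + exp(−a(θ − b)))
Remove guessing floor: (0.34 − 0.15)/(1 − 0.15) = 0.2235
logit = ln(0.2235/0.7765) = -1.2452
θ = b + logit/(a) = -1.7 + (-1.2452)/1.2200 = -2.7207

-2.721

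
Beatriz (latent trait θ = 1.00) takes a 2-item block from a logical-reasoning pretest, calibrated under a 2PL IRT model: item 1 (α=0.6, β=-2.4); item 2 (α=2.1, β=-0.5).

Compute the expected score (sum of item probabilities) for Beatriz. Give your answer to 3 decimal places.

P(θ) = 1 / (1 + exp(−α(θ − β)))
P_1 = 1/(1+e^{-2.0400}) = 0.8849
P_2 = 1/(1+e^{-3.1500}) = 0.9589
E[score] = 0.8849 + 0.9589 = 1.8438

1.844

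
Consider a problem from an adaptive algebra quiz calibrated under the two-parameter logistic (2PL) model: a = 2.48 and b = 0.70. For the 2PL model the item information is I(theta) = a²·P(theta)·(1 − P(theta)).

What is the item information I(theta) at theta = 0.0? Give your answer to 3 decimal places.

0.783

P = 1/(1+e^{1.7360}) = 0.1498
P(1−P) = 0.1498 × 0.8502 = 0.1274
I = a² × P(1−P) = 2.48² × 0.1274 = 0.78341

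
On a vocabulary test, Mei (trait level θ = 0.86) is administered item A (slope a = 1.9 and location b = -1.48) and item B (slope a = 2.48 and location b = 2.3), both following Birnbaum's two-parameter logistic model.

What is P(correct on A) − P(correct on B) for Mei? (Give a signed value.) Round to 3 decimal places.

P(θ) = 1 / (1 + exp(−a(θ − b)))
P_A = 0.9884
P_B = 0.0274
P_A − P_B = 0.9611

0.961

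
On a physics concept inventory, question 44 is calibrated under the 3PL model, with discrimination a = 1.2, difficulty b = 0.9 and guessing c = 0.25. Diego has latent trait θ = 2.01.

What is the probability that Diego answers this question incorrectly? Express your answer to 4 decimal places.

0.1566

P(θ) = c + (1 − c) · 1 / (1 + exp(−a(θ − b)))
Exponent: 1.2 × (2.01 − 0.9) = 1.3320
1/(1 + e^{-1.3320}) = 0.7912
P = 0.25 + 0.75 × 0.7912 = 0.8434
P(incorrect) = 1 − 0.8434 = 0.1566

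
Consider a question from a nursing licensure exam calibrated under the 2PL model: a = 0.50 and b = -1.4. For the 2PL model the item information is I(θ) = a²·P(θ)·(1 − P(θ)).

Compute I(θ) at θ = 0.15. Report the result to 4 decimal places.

0.0540

P = 1/(1+e^{-0.7750}) = 0.6846
P(1−P) = 0.6846 × 0.3154 = 0.2159
I = a² × P(1−P) = 0.50² × 0.2159 = 0.05398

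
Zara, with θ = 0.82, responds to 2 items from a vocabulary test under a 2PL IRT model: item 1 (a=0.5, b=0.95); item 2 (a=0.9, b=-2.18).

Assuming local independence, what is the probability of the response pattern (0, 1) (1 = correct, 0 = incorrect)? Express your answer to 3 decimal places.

0.484

P(θ) = 1 / (1 + exp(−a(θ − b)))
P_1 = 1/(1+e^{0.0650}) = 0.4838
P_2 = 1/(1+e^{-2.7000}) = 0.9370
L = (1−P_1) × P_2 = 0.5162 × 0.9370 = 0.48373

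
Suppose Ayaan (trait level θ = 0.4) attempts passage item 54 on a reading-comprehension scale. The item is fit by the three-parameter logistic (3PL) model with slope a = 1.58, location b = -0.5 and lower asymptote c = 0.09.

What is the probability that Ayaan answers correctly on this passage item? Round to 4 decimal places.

0.8231

P(θ) = c + (1 − c) · 1 / (1 + exp(−a(θ − b)))
Exponent: 1.58 × (0.4 − (-0.5)) = 1.4220
1/(1 + e^{-1.4220}) = 0.8057
P = 0.09 + 0.91 × 0.8057 = 0.8231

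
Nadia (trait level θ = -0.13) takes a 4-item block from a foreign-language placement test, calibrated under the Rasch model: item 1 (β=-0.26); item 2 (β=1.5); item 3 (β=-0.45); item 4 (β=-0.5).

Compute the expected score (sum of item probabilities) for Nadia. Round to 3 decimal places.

1.867

P(θ) = 1 / (1 + exp(−(θ − β)))
P_1 = 1/(1+e^{-0.1300}) = 0.5325
P_2 = 1/(1+e^{1.6300}) = 0.1638
P_3 = 1/(1+e^{-0.3200}) = 0.5793
P_4 = 1/(1+e^{-0.3700}) = 0.5915
E[score] = 0.5325 + 0.1638 + 0.5793 + 0.5915 = 1.8671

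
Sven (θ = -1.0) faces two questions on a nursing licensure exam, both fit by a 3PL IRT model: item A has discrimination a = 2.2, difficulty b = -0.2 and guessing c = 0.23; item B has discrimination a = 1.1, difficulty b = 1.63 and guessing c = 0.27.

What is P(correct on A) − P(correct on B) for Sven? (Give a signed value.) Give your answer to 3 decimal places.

0.035

P(θ) = c + (1 − c) · 1 / (1 + exp(−a(θ − b)))
P_A = 0.3430
P_B = 0.3083
P_A − P_B = 0.0347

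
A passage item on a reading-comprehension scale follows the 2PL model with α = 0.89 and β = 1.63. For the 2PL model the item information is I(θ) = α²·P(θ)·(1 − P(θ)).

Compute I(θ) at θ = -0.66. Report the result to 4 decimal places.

P = 1/(1+e^{2.0381}) = 0.1153
P(1−P) = 0.1153 × 0.8847 = 0.1020
I = α² × P(1−P) = 0.89² × 0.1020 = 0.08077

0.0808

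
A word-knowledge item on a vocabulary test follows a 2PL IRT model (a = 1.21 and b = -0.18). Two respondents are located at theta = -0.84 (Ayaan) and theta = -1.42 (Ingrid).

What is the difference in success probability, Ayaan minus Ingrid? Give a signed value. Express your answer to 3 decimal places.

0.128

P(theta) = 1 / (1 + exp(−a(theta − b)))
P(Ayaan) = 0.3103  [exponent -0.7986]
P(Ingrid) = 0.1824  [exponent -1.5004]
Difference = 0.3103 − 0.1824 = 0.1280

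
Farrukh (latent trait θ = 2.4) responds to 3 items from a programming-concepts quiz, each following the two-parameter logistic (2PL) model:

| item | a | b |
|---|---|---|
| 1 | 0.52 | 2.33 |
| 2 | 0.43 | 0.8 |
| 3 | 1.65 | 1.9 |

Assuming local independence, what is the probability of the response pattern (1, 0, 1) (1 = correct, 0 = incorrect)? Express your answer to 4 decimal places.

P(θ) = 1 / (1 + exp(−a(θ − b)))
P_1 = 1/(1+e^{-0.0364}) = 0.5091
P_2 = 1/(1+e^{-0.6880}) = 0.6655
P_3 = 1/(1+e^{-0.8250}) = 0.6953
L = P_1 × (1−P_2) × P_3 = 0.5091 × 0.3345 × 0.6953 = 0.11840

0.1184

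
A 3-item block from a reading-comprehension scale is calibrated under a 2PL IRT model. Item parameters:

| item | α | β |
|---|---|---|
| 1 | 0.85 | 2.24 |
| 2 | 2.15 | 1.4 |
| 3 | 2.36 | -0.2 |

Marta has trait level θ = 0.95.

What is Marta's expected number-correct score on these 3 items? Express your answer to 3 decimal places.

1.464

P(θ) = 1 / (1 + exp(−α(θ − β)))
P_1 = 1/(1+e^{1.0965}) = 0.2504
P_2 = 1/(1+e^{0.9675}) = 0.2754
P_3 = 1/(1+e^{-2.7140}) = 0.9378
E[score] = 0.2504 + 0.2754 + 0.9378 = 1.4636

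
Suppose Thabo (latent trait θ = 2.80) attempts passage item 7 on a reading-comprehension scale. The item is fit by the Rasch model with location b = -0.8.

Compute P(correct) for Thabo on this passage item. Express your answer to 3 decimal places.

P(θ) = 1 / (1 + exp(−(θ − b)))
Exponent: (2.80 − (-0.8)) = 3.6000
1/(1 + e^{-3.6000}) = 0.9734
P = 0.9734

0.973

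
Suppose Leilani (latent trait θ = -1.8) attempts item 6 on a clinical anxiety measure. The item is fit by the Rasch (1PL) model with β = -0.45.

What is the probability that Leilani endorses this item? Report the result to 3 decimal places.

P(θ) = 1 / (1 + exp(−(θ − β)))
Exponent: (-1.8 − (-0.45)) = -1.3500
1/(1 + e^{1.3500}) = 0.2059
P = 0.2059

0.206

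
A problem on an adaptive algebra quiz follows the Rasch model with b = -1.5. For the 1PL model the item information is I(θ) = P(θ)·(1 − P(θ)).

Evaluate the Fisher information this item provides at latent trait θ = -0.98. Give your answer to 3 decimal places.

P = 1/(1+e^{-0.5200}) = 0.6271
P(1−P) = 0.6271 × 0.3729 = 0.2338
I = P(1−P) = 0.23383

0.234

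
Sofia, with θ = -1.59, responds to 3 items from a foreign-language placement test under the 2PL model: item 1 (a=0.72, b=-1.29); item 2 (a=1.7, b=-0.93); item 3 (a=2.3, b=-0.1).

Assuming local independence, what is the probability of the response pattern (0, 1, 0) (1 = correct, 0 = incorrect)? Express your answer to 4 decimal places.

P(θ) = 1 / (1 + exp(−a(θ − b)))
P_1 = 1/(1+e^{0.2160}) = 0.4462
P_2 = 1/(1+e^{1.1220}) = 0.2456
P_3 = 1/(1+e^{3.4270}) = 0.0315
L = (1−P_1) × P_2 × (1−P_3) = 0.5538 × 0.2456 × 0.9685 = 0.13175

0.1318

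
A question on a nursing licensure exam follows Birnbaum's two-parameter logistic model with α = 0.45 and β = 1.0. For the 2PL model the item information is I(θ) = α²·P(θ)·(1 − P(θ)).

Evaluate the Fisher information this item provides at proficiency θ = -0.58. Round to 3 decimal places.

0.045

P = 1/(1+e^{0.7110}) = 0.3294
P(1−P) = 0.3294 × 0.6706 = 0.2209
I = α² × P(1−P) = 0.45² × 0.2209 = 0.04473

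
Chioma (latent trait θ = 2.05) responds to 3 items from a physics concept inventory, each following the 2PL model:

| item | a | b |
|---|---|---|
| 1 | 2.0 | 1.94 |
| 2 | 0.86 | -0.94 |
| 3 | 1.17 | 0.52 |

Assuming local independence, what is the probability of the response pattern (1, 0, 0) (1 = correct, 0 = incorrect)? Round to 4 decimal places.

0.0056

P(θ) = 1 / (1 + exp(−a(θ − b)))
P_1 = 1/(1+e^{-0.2200}) = 0.5548
P_2 = 1/(1+e^{-2.5714}) = 0.9290
P_3 = 1/(1+e^{-1.7901}) = 0.8569
L = P_1 × (1−P_2) × (1−P_3) = 0.5548 × 0.0710 × 0.1431 = 0.00564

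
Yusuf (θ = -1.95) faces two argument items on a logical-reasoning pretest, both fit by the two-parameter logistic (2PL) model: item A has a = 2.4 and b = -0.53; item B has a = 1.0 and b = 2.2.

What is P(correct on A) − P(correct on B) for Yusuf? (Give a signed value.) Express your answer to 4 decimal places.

0.0165

P(θ) = 1 / (1 + exp(−a(θ − b)))
P_A = 0.0320
P_B = 0.0155
P_A − P_B = 0.0165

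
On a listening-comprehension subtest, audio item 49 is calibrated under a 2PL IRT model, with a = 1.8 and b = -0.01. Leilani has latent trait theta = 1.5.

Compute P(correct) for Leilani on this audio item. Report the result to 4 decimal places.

P(theta) = 1 / (1 + exp(−a(theta − b)))
Exponent: 1.8 × (1.5 − (-0.01)) = 2.7180
1/(1 + e^{-2.7180}) = 0.9381

0.9381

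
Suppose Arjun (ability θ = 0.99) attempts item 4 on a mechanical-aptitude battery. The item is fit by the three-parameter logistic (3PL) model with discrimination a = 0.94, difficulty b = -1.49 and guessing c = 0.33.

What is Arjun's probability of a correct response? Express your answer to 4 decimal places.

P(θ) = c + (1 − c) · 1 / (1 + exp(−a(θ − b)))
Exponent: 0.94 × (0.99 − (-1.49)) = 2.3312
1/(1 + e^{-2.3312}) = 0.9114
P = 0.33 + 0.67 × 0.9114 = 0.9407

0.9407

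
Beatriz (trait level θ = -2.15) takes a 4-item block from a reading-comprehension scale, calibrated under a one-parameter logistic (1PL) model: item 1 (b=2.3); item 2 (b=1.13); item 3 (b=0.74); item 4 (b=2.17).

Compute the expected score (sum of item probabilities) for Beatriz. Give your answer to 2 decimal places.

P(θ) = 1 / (1 + exp(−(θ − b)))
P_1 = 1/(1+e^{4.4500}) = 0.0115
P_2 = 1/(1+e^{3.2800}) = 0.0363
P_3 = 1/(1+e^{2.8900}) = 0.0527
P_4 = 1/(1+e^{4.3200}) = 0.0131
E[score] = 0.0115 + 0.0363 + 0.0527 + 0.0131 = 0.1136

0.11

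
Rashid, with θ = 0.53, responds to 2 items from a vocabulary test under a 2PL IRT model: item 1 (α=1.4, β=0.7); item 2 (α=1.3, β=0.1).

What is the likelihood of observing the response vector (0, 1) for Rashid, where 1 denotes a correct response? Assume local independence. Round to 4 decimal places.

P(θ) = 1 / (1 + exp(−α(θ − β)))
P_1 = 1/(1+e^{0.2380}) = 0.4408
P_2 = 1/(1+e^{-0.5590}) = 0.6362
L = (1−P_1) × P_2 = 0.5592 × 0.6362 = 0.35579

0.3558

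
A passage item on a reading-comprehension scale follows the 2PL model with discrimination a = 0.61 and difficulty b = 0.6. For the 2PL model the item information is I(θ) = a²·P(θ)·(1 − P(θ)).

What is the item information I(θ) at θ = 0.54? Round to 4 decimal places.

0.0930

P = 1/(1+e^{0.0366}) = 0.4909
P(1−P) = 0.4909 × 0.5091 = 0.2499
I = a² × P(1−P) = 0.61² × 0.2499 = 0.09299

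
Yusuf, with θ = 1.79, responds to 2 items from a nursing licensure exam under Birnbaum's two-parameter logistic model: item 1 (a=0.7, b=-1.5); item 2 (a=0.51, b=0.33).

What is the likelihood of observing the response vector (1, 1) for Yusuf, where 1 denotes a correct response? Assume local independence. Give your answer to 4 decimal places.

P(θ) = 1 / (1 + exp(−a(θ − b)))
P_1 = 1/(1+e^{-2.3030}) = 0.9091
P_2 = 1/(1+e^{-0.7446}) = 0.6780
L = P_1 × P_2 = 0.9091 × 0.6780 = 0.61639

0.6164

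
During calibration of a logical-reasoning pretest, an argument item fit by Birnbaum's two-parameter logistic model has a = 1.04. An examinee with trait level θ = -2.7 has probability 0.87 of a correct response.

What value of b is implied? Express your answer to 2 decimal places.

P(θ) = 1 / (1 + exp(−a(θ − b)))
logit(0.87) = ln(0.87/0.13) = 1.9010
b = θ − logit/(a) = -2.7 − 1.9010/1.0400 = -4.5278

-4.53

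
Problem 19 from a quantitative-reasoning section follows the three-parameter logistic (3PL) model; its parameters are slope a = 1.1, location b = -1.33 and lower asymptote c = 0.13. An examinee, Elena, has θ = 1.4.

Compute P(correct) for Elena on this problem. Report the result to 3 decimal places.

P(θ) = c + (1 − c) · 1 / (1 + exp(−a(θ − b)))
Exponent: 1.1 × (1.4 − (-1.33)) = 3.0030
1/(1 + e^{-3.0030}) = 0.9527
P = 0.13 + 0.87 × 0.9527 = 0.9589

0.959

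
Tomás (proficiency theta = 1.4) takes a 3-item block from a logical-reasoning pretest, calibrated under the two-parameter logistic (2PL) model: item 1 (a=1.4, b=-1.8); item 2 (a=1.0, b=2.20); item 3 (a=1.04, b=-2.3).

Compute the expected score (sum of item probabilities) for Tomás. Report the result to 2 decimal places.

P(theta) = 1 / (1 + exp(−a(theta − b)))
P_1 = 1/(1+e^{-4.4800}) = 0.9888
P_2 = 1/(1+e^{0.8000}) = 0.3100
P_3 = 1/(1+e^{-3.8480}) = 0.9791
E[score] = 0.9888 + 0.3100 + 0.9791 = 2.2779

2.28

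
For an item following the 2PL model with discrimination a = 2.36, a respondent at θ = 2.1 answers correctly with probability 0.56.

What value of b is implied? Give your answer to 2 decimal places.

P(θ) = 1 / (1 + exp(−a(θ − b)))
logit(0.56) = ln(0.56/0.44) = 0.2412
b = θ − logit/(a) = 2.1 − 0.2412/2.3600 = 1.9978

2.00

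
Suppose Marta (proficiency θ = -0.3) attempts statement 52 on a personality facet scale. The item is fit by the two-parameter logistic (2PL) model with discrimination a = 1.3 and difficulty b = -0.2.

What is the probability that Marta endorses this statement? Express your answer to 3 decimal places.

0.468

P(θ) = 1 / (1 + exp(−a(θ − b)))
Exponent: 1.3 × (-0.3 − (-0.2)) = -0.1300
1/(1 + e^{0.1300}) = 0.4675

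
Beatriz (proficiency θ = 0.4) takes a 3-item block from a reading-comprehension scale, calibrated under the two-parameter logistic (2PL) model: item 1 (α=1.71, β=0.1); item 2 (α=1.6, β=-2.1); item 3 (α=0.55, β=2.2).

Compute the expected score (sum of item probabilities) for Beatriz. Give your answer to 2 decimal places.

1.88

P(θ) = 1 / (1 + exp(−α(θ − β)))
P_1 = 1/(1+e^{-0.5130}) = 0.6255
P_2 = 1/(1+e^{-4.0000}) = 0.9820
P_3 = 1/(1+e^{0.9900}) = 0.2709
E[score] = 0.6255 + 0.9820 + 0.2709 = 1.8784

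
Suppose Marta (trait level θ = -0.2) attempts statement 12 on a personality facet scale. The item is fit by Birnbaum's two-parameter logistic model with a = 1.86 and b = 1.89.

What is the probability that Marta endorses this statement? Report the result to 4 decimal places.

0.0201

P(θ) = 1 / (1 + exp(−a(θ − b)))
Exponent: 1.86 × (-0.2 − 1.89) = -3.8874
1/(1 + e^{3.8874}) = 0.0201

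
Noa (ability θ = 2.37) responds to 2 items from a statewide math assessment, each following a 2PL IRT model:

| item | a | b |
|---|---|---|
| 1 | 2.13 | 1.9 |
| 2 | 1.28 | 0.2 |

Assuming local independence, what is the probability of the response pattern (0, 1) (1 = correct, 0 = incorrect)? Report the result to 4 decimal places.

0.2530

P(θ) = 1 / (1 + exp(−a(θ − b)))
P_1 = 1/(1+e^{-1.0011}) = 0.7313
P_2 = 1/(1+e^{-2.7776}) = 0.9415
L = (1−P_1) × P_2 = 0.2687 × 0.9415 = 0.25299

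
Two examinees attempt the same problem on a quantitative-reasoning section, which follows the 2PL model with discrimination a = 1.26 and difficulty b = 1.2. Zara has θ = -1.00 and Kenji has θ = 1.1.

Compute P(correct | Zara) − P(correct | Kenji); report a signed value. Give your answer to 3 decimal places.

P(θ) = 1 / (1 + exp(−a(θ − b)))
P(Zara) = 0.0589  [exponent -2.7720]
P(Kenji) = 0.4685  [exponent -0.1260]
Difference = 0.0589 − 0.4685 = -0.4097

-0.410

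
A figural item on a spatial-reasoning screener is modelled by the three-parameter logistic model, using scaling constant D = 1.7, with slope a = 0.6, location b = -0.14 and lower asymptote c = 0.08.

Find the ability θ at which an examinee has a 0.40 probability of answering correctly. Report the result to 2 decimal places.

P(θ) = c + (1 − c) · 1 / (1 + exp(−D·a(θ − b)))
Remove guessing floor: (0.40 − 0.08)/(1 − 0.08) = 0.3478
logit = ln(0.3478/0.6522) = -0.6286
θ = b + logit/(1.7·a) = -0.14 + (-0.6286)/1.0200 = -0.7563

-0.76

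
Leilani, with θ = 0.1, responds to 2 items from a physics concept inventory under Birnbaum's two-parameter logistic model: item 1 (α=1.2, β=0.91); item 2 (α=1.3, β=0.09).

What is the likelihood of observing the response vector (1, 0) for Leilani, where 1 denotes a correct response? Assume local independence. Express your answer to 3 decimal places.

0.136

P(θ) = 1 / (1 + exp(−α(θ − β)))
P_1 = 1/(1+e^{0.9720}) = 0.2745
P_2 = 1/(1+e^{-0.0130}) = 0.5032
L = P_1 × (1−P_2) = 0.2745 × 0.4968 = 0.13635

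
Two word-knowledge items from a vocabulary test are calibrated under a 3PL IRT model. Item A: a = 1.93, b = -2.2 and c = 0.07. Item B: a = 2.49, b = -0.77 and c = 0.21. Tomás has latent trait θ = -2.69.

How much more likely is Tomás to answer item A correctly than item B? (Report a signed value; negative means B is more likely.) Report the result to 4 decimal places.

0.1136

P(θ) = c + (1 − c) · 1 / (1 + exp(−a(θ − b)))
P_A = 0.3302
P_B = 0.2166
P_A − P_B = 0.1136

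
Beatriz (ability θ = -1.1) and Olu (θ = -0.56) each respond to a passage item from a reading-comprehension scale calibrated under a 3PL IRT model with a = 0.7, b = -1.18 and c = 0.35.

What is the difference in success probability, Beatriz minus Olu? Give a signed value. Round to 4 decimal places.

P(θ) = c + (1 − c) · 1 / (1 + exp(−a(θ − b)))
P(Beatriz) = 0.6841  [exponent 0.0560]
P(Olu) = 0.7444  [exponent 0.4340]
Difference = 0.6841 − 0.7444 = -0.0603

-0.0603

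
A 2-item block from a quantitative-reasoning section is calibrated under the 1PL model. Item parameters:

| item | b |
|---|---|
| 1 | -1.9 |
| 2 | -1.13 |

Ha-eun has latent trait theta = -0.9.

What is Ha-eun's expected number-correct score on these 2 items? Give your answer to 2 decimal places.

P(theta) = 1 / (1 + exp(−(theta − b)))
P_1 = 1/(1+e^{-1.0000}) = 0.7311
P_2 = 1/(1+e^{-0.2300}) = 0.5572
E[score] = 0.7311 + 0.5572 = 1.2883

1.29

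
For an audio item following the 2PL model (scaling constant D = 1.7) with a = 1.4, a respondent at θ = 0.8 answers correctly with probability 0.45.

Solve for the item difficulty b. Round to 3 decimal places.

P(θ) = 1 / (1 + exp(−D·a(θ − b)))
logit(0.45) = ln(0.45/0.55) = -0.2007
b = θ − logit/(1.7·a) = 0.8 − (-0.2007)/2.3800 = 0.8843

0.884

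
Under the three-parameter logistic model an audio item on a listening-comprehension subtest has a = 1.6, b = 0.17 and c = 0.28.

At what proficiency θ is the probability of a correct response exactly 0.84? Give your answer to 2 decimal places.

P(θ) = c + (1 − c) · 1 / (1 + exp(−a(θ − b)))
Remove guessing floor: (0.84 − 0.28)/(1 − 0.28) = 0.7778
logit = ln(0.7778/0.2222) = 1.2528
θ = b + logit/(a) = 0.17 + 1.2528/1.6000 = 0.9530

0.95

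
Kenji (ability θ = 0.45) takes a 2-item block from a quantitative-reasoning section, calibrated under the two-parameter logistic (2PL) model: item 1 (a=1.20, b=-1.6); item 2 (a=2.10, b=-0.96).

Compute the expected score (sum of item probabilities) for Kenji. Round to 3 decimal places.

P(θ) = 1 / (1 + exp(−a(θ − b)))
P_1 = 1/(1+e^{-2.4600}) = 0.9213
P_2 = 1/(1+e^{-2.9610}) = 0.9508
E[score] = 0.9213 + 0.9508 = 1.8721

1.872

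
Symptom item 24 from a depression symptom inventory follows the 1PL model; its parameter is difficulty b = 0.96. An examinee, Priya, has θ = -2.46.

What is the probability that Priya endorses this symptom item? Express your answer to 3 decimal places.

P(θ) = 1 / (1 + exp(−(θ − b)))
Exponent: (-2.46 − 0.96) = -3.4200
1/(1 + e^{3.4200}) = 0.0317
P = 0.0317

0.032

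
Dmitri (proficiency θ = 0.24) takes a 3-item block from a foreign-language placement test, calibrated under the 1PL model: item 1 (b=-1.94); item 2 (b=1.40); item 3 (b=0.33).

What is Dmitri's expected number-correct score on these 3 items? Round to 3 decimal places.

1.615

P(θ) = 1 / (1 + exp(−(θ − b)))
P_1 = 1/(1+e^{-2.1800}) = 0.8984
P_2 = 1/(1+e^{1.1600}) = 0.2387
P_3 = 1/(1+e^{0.0900}) = 0.4775
E[score] = 0.8984 + 0.2387 + 0.4775 = 1.6146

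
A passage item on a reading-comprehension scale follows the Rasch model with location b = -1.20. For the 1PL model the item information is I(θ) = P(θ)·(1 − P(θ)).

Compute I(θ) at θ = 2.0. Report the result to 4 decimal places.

P = 1/(1+e^{-3.2000}) = 0.9608
P(1−P) = 0.9608 × 0.0392 = 0.0376
I = P(1−P) = 0.03763

0.0376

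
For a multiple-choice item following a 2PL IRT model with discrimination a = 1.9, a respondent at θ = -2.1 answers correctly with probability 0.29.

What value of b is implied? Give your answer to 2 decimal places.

-1.63

P(θ) = 1 / (1 + exp(−a(θ − b)))
logit(0.29) = ln(0.29/0.71) = -0.8954
b = θ − logit/(a) = -2.1 − (-0.8954)/1.9000 = -1.6287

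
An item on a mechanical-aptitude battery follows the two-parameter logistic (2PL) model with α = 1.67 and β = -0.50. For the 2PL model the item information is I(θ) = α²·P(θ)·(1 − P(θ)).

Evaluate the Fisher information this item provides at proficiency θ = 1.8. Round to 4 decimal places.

0.0574

P = 1/(1+e^{-3.8410}) = 0.9790
P(1−P) = 0.9790 × 0.0210 = 0.0206
I = α² × P(1−P) = 1.67² × 0.0206 = 0.05739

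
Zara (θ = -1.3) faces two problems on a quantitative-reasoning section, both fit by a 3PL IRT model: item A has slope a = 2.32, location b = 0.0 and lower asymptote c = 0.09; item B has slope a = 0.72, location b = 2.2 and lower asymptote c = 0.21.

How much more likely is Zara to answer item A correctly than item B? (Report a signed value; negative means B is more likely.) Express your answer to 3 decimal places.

P(θ) = c + (1 − c) · 1 / (1 + exp(−a(θ − b)))
P_A = 0.1325
P_B = 0.2688
P_A − P_B = -0.1363

-0.136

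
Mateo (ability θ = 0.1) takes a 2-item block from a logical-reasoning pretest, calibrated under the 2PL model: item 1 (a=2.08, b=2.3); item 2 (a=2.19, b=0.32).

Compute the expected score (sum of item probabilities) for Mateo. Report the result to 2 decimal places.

P(θ) = 1 / (1 + exp(−a(θ − b)))
P_1 = 1/(1+e^{4.5760}) = 0.0102
P_2 = 1/(1+e^{0.4818}) = 0.3818
E[score] = 0.0102 + 0.3818 = 0.3920

0.39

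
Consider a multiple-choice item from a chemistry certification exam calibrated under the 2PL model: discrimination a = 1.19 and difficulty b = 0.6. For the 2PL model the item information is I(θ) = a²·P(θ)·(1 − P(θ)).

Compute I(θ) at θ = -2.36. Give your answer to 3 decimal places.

0.039

P = 1/(1+e^{3.5224}) = 0.0287
P(1−P) = 0.0287 × 0.9713 = 0.0279
I = a² × P(1−P) = 1.19² × 0.0279 = 0.03945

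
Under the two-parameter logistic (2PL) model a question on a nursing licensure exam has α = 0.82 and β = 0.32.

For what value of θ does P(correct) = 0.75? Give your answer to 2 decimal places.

P(θ) = 1 / (1 + exp(−α(θ − β)))
logit = ln(0.7500/0.2500) = 1.0986
θ = β + logit/(α) = 0.32 + 1.0986/0.8200 = 1.6598

1.66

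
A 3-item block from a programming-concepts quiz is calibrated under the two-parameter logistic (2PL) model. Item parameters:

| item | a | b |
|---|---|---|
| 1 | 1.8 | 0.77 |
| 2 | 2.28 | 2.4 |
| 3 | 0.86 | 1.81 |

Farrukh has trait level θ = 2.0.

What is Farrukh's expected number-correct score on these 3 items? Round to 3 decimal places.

P(θ) = 1 / (1 + exp(−a(θ − b)))
P_1 = 1/(1+e^{-2.2140}) = 0.9015
P_2 = 1/(1+e^{0.9120}) = 0.2866
P_3 = 1/(1+e^{-0.1634}) = 0.5408
E[score] = 0.9015 + 0.2866 + 0.5408 = 1.7288

1.729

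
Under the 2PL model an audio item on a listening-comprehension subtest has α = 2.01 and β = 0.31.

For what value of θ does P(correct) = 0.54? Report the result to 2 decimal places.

P(θ) = 1 / (1 + exp(−α(θ − β)))
logit = ln(0.5400/0.4600) = 0.1603
θ = β + logit/(α) = 0.31 + 0.1603/2.0100 = 0.3898

0.39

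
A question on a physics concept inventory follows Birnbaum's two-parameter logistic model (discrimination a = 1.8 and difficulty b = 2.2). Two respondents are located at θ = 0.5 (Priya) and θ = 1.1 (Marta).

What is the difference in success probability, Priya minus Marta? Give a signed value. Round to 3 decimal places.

-0.077

P(θ) = 1 / (1 + exp(−a(θ − b)))
P(Priya) = 0.0448  [exponent -3.0600]
P(Marta) = 0.1213  [exponent -1.9800]
Difference = 0.0448 − 0.1213 = -0.0765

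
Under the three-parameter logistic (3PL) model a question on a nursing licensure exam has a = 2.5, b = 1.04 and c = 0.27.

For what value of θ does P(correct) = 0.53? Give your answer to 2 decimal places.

P(θ) = c + (1 − c) · 1 / (1 + exp(−a(θ − b)))
Remove guessing floor: (0.53 − 0.27)/(1 − 0.27) = 0.3562
logit = ln(0.3562/0.6438) = -0.5921
θ = b + logit/(a) = 1.04 + (-0.5921)/2.5000 = 0.8032

0.80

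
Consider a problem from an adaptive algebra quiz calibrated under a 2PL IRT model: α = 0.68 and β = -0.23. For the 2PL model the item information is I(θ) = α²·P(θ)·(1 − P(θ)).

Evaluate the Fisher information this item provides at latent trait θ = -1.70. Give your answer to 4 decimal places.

0.0909

P = 1/(1+e^{0.9996}) = 0.2690
P(1−P) = 0.2690 × 0.7310 = 0.1966
I = α² × P(1−P) = 0.68² × 0.1966 = 0.09093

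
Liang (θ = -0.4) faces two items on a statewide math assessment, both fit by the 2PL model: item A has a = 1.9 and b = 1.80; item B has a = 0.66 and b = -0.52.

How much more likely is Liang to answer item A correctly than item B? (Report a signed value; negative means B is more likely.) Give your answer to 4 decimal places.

-0.5047

P(θ) = 1 / (1 + exp(−a(θ − b)))
P_A = 0.0151
P_B = 0.5198
P_A − P_B = -0.5047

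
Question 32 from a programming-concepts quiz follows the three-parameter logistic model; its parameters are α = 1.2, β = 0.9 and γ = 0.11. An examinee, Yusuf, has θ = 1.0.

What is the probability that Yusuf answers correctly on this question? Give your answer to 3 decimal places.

P(θ) = γ + (1 − γ) · 1 / (1 + exp(−α(θ − β)))
Exponent: 1.2 × (1.0 − 0.9) = 0.1200
1/(1 + e^{-0.1200}) = 0.5300
P = 0.11 + 0.89 × 0.5300 = 0.5817

0.582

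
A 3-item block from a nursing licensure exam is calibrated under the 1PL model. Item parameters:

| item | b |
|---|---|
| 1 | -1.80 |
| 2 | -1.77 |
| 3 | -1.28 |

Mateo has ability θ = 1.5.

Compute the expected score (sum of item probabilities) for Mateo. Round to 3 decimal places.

P(θ) = 1 / (1 + exp(−(θ − b)))
P_1 = 1/(1+e^{-3.3000}) = 0.9644
P_2 = 1/(1+e^{-3.2700}) = 0.9634
P_3 = 1/(1+e^{-2.7800}) = 0.9416
E[score] = 0.9644 + 0.9634 + 0.9416 = 2.8694

2.869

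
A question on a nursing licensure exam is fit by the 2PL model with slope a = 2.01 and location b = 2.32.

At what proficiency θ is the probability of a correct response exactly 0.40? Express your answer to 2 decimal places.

P(θ) = 1 / (1 + exp(−a(θ − b)))
logit = ln(0.4000/0.6000) = -0.4055
θ = b + logit/(a) = 2.32 + (-0.4055)/2.0100 = 2.1183

2.12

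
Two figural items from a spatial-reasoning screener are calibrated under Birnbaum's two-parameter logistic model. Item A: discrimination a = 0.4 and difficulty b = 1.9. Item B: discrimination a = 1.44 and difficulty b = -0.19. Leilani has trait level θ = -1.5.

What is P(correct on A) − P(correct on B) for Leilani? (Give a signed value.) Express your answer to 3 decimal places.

P(θ) = 1 / (1 + exp(−a(θ − b)))
P_A = 0.2042
P_B = 0.1317
P_A − P_B = 0.0726

0.073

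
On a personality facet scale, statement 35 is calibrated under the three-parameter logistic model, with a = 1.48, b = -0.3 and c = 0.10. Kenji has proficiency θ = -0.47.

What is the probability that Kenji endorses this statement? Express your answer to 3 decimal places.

0.494

P(θ) = c + (1 − c) · 1 / (1 + exp(−a(θ − b)))
Exponent: 1.48 × (-0.47 − (-0.3)) = -0.2516
1/(1 + e^{0.2516}) = 0.4374
P = 0.10 + 0.90 × 0.4374 = 0.4937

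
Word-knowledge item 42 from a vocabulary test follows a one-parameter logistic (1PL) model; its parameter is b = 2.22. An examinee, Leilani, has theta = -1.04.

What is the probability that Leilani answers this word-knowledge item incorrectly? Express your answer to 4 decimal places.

0.9630

P(theta) = 1 / (1 + exp(−(theta − b)))
Exponent: (-1.04 − 2.22) = -3.2600
1/(1 + e^{3.2600}) = 0.0370
P = 0.0370
P(incorrect) = 1 − 0.0370 = 0.9630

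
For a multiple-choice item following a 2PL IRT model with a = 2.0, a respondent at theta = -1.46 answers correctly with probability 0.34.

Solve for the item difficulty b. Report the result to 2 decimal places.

P(theta) = 1 / (1 + exp(−a(theta − b)))
logit(0.34) = ln(0.34/0.66) = -0.6633
b = theta − logit/(a) = -1.46 − (-0.6633)/2.0000 = -1.1284

-1.13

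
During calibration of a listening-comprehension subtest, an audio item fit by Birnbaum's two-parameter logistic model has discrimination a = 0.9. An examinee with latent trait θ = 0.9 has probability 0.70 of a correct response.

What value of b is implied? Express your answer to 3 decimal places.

P(θ) = 1 / (1 + exp(−a(θ − b)))
logit(0.70) = ln(0.70/0.30) = 0.8473
b = θ − logit/(a) = 0.9 − 0.8473/0.9000 = -0.0414

-0.041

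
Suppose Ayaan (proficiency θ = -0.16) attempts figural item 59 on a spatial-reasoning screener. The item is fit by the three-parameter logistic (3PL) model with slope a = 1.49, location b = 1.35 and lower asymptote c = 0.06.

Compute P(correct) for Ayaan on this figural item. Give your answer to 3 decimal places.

0.150

P(θ) = c + (1 − c) · 1 / (1 + exp(−a(θ − b)))
Exponent: 1.49 × (-0.16 − 1.35) = -2.2499
1/(1 + e^{2.2499}) = 0.0954
P = 0.06 + 0.94 × 0.0954 = 0.1496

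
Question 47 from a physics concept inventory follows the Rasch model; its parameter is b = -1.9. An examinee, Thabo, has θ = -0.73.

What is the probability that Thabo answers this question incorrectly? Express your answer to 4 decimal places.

0.2369

P(θ) = 1 / (1 + exp(−(θ − b)))
Exponent: (-0.73 − (-1.9)) = 1.1700
1/(1 + e^{-1.1700}) = 0.7631
P = 0.7631
P(incorrect) = 1 − 0.7631 = 0.2369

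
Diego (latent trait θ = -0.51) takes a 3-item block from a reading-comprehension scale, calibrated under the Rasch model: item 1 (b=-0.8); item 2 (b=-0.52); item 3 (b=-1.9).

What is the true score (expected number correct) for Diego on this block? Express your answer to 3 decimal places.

P(θ) = 1 / (1 + exp(−(θ − b)))
P_1 = 1/(1+e^{-0.2900}) = 0.5720
P_2 = 1/(1+e^{-0.0100}) = 0.5025
P_3 = 1/(1+e^{-1.3900}) = 0.8006
E[score] = 0.5720 + 0.5025 + 0.8006 = 1.8751

1.875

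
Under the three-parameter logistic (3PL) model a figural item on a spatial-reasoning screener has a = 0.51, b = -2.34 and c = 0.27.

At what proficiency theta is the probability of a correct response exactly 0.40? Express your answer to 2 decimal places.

-5.34

P(theta) = c + (1 − c) · 1 / (1 + exp(−a(theta − b)))
Remove guessing floor: (0.40 − 0.27)/(1 − 0.27) = 0.1781
logit = ln(0.1781/0.8219) = -1.5294
theta = b + logit/(a) = -2.34 + (-1.5294)/0.5100 = -5.3388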